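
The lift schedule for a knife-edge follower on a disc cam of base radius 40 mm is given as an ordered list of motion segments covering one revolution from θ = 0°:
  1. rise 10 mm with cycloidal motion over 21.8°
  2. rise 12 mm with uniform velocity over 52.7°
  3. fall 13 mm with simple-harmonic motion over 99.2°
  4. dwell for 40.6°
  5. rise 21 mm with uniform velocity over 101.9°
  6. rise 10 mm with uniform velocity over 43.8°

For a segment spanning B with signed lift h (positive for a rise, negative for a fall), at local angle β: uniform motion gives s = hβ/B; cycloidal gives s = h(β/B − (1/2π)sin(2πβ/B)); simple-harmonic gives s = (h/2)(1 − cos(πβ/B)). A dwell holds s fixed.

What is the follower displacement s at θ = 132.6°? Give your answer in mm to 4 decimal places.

seg 1 [0°–21.8°] cycloidal, h=10: full span → s += 10 → s = 10.0000
seg 2 [21.8°–74.5°] uniform, h=12: full span → s += 12 → s = 22.0000
seg 3 [74.5°–173.7°] simple-harmonic, h=-13: θ=132.6° here. β=58.1, B=99.2. -13/2·(1 − cos(π·0.5857)) = -8.2287 → s = 13.7713

13.7713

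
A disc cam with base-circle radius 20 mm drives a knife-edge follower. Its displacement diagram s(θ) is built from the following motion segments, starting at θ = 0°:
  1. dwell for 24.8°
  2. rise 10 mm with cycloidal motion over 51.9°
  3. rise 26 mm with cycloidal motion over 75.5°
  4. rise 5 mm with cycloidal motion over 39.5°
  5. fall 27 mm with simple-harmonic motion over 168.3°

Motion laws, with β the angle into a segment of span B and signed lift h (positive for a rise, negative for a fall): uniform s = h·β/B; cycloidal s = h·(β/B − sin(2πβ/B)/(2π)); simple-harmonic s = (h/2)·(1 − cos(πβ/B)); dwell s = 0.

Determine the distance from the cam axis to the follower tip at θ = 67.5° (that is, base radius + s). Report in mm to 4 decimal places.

seg 1 [0°–24.8°] dwell: s stays 0.0000
seg 2 [24.8°–76.7°] cycloidal, h=10: θ=67.5° here. β=42.7, B=51.9. 10·(0.8227 − sin(2π·0.8227)/(2π)) = 9.6556 → s = 9.6556
radial distance = base radius + s = 20 + 9.6556 = 29.6556

29.6556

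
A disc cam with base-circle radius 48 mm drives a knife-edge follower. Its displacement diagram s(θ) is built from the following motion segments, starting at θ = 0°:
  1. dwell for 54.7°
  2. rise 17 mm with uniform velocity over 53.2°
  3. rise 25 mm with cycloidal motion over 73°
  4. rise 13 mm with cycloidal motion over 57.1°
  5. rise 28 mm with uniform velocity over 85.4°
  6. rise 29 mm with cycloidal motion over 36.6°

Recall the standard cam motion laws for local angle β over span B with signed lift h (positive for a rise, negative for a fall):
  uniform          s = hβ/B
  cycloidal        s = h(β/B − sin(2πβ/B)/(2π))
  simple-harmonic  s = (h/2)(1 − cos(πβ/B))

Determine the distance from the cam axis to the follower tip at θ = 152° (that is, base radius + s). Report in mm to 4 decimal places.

seg 1 [0°–54.7°] dwell: s stays 0.0000
seg 2 [54.7°–107.9°] uniform, h=17: full span → s += 17 → s = 17.0000
seg 3 [107.9°–180.9°] cycloidal, h=25: θ=152° here. β=44.1, B=73. 25·(0.6041 − sin(2π·0.6041)/(2π)) = 17.5238 → s = 34.5238
radial distance = base radius + s = 48 + 34.5238 = 82.5238

82.5238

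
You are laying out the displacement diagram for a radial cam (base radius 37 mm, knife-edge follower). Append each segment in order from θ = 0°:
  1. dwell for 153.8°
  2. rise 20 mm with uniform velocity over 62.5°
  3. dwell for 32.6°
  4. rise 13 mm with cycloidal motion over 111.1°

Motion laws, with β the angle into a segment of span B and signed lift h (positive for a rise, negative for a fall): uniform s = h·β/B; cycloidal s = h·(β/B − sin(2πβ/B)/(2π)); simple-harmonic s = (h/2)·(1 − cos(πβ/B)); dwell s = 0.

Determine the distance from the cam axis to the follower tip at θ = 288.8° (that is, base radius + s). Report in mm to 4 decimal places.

seg 1 [0°–153.8°] dwell: s stays 0.0000
seg 2 [153.8°–216.3°] uniform, h=20: full span → s += 20 → s = 20.0000
seg 3 [216.3°–248.9°] dwell: s stays 20.0000
seg 4 [248.9°–360°] cycloidal, h=13: θ=288.8° here. β=39.9, B=111.1. 13·(0.3591 − sin(2π·0.3591)/(2π)) = 3.0674 → s = 23.0674
radial distance = base radius + s = 37 + 23.0674 = 60.0674

60.0674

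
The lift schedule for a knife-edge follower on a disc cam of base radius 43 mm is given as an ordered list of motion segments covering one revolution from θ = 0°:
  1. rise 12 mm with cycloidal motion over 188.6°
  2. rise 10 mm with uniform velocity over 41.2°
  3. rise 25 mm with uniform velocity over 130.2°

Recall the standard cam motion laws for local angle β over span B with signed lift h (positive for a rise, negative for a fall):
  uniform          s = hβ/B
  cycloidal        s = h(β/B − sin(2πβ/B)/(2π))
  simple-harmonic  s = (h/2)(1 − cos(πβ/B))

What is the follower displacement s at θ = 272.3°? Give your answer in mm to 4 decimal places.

seg 1 [0°–188.6°] cycloidal, h=12: full span → s += 12 → s = 12.0000
seg 2 [188.6°–229.8°] uniform, h=10: full span → s += 10 → s = 22.0000
seg 3 [229.8°–360°] uniform, h=25: θ=272.3° here. β=42.5, B=130.2. 25·42.5/130.2 = 8.1605 → s = 30.1605

30.1605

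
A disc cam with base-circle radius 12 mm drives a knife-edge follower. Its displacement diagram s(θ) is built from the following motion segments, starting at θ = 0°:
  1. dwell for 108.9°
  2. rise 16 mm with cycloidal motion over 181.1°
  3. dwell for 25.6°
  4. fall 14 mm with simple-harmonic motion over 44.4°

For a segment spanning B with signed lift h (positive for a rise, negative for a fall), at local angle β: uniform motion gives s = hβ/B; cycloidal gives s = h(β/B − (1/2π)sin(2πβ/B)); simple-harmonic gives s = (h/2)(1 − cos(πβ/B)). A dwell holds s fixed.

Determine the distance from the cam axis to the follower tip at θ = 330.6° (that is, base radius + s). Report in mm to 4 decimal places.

seg 1 [0°–108.9°] dwell: s stays 0.0000
seg 2 [108.9°–290°] cycloidal, h=16: full span → s += 16 → s = 16.0000
seg 3 [290°–315.6°] dwell: s stays 16.0000
seg 4 [315.6°–360°] simple-harmonic, h=-14: θ=330.6° here. β=15, B=44.4. -14/2·(1 − cos(π·0.3378)) = -3.5861 → s = 12.4139
radial distance = base radius + s = 12 + 12.4139 = 24.4139

24.4139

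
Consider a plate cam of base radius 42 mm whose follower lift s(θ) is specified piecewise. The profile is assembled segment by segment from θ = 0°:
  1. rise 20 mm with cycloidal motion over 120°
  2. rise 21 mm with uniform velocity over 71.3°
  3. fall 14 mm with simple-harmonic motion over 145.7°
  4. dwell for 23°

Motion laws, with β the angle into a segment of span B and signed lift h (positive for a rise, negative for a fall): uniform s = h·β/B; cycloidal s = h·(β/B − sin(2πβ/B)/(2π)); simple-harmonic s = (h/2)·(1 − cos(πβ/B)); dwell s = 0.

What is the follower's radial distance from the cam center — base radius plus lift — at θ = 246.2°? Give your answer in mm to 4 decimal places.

seg 1 [0°–120°] cycloidal, h=20: full span → s += 20 → s = 20.0000
seg 2 [120°–191.3°] uniform, h=21: full span → s += 21 → s = 41.0000
seg 3 [191.3°–337°] simple-harmonic, h=-14: θ=246.2° here. β=54.9, B=145.7. -14/2·(1 − cos(π·0.3768)) = -4.3579 → s = 36.6421
radial distance = base radius + s = 42 + 36.6421 = 78.6421

78.6421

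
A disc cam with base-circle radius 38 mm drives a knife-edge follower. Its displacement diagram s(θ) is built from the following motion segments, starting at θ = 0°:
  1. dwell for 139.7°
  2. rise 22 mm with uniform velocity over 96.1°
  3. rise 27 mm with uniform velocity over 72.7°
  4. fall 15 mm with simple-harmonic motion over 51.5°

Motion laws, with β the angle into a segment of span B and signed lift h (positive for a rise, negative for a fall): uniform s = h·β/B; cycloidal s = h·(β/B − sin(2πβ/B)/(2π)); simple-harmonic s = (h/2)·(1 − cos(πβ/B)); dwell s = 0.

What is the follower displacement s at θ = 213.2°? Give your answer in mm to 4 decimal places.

seg 1 [0°–139.7°] dwell: s stays 0.0000
seg 2 [139.7°–235.8°] uniform, h=22: θ=213.2° here. β=73.5, B=96.1. 22·73.5/96.1 = 16.8262 → s = 16.8262

16.8262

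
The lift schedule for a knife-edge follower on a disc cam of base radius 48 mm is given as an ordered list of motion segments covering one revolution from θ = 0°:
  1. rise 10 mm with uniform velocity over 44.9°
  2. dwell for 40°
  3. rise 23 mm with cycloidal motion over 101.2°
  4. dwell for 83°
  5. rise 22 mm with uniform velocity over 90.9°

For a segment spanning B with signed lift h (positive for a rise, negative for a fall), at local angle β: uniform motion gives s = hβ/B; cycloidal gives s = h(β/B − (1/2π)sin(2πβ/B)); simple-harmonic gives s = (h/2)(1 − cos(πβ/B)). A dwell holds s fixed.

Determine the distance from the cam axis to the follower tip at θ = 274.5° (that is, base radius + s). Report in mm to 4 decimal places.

seg 1 [0°–44.9°] uniform, h=10: full span → s += 10 → s = 10.0000
seg 2 [44.9°–84.9°] dwell: s stays 10.0000
seg 3 [84.9°–186.1°] cycloidal, h=23: full span → s += 23 → s = 33.0000
seg 4 [186.1°–269.1°] dwell: s stays 33.0000
seg 5 [269.1°–360°] uniform, h=22: θ=274.5° here. β=5.4, B=90.9. 22·5.4/90.9 = 1.3069 → s = 34.3069
radial distance = base radius + s = 48 + 34.3069 = 82.3069

82.3069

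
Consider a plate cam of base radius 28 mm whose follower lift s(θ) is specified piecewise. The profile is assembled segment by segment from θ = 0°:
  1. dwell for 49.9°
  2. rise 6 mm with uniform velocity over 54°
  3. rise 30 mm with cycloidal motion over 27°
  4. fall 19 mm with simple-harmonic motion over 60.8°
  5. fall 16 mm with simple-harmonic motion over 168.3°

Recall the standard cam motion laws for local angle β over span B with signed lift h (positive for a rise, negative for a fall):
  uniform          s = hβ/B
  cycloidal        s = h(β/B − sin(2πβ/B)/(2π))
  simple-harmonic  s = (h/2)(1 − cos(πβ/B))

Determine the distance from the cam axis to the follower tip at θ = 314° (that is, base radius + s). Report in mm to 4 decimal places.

seg 1 [0°–49.9°] dwell: s stays 0.0000
seg 2 [49.9°–103.9°] uniform, h=6: full span → s += 6 → s = 6.0000
seg 3 [103.9°–130.9°] cycloidal, h=30: full span → s += 30 → s = 36.0000
seg 4 [130.9°–191.7°] simple-harmonic, h=-19: full span → s += -19 → s = 17.0000
seg 5 [191.7°–360°] simple-harmonic, h=-16: θ=314° here. β=122.3, B=168.3. -16/2·(1 − cos(π·0.7267)) = -13.2276 → s = 3.7724
radial distance = base radius + s = 28 + 3.7724 = 31.7724

31.7724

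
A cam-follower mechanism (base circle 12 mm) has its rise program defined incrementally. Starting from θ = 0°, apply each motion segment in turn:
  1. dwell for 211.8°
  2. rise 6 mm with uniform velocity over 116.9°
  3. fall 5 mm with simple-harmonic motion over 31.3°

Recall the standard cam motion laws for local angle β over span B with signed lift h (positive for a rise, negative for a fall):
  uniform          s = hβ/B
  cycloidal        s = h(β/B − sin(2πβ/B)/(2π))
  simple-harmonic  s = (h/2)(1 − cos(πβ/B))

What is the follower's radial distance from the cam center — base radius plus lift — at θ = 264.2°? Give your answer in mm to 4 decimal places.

seg 1 [0°–211.8°] dwell: s stays 0.0000
seg 2 [211.8°–328.7°] uniform, h=6: θ=264.2° here. β=52.4, B=116.9. 6·52.4/116.9 = 2.6895 → s = 2.6895
radial distance = base radius + s = 12 + 2.6895 = 14.6895

14.6895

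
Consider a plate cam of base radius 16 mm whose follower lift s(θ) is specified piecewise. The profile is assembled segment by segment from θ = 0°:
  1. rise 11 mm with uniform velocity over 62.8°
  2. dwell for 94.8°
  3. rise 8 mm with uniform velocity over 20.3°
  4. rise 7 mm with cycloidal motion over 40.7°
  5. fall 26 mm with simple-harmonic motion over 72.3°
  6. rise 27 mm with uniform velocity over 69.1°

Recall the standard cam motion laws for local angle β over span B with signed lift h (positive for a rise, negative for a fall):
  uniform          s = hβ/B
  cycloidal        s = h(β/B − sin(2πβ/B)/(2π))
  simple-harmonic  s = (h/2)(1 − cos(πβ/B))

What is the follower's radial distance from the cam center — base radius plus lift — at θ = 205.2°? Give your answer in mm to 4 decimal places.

seg 1 [0°–62.8°] uniform, h=11: full span → s += 11 → s = 11.0000
seg 2 [62.8°–157.6°] dwell: s stays 11.0000
seg 3 [157.6°–177.9°] uniform, h=8: full span → s += 8 → s = 19.0000
seg 4 [177.9°–218.6°] cycloidal, h=7: θ=205.2° here. β=27.3, B=40.7. 7·(0.6708 − sin(2π·0.6708)/(2π)) = 5.6742 → s = 24.6742
radial distance = base radius + s = 16 + 24.6742 = 40.6742

40.6742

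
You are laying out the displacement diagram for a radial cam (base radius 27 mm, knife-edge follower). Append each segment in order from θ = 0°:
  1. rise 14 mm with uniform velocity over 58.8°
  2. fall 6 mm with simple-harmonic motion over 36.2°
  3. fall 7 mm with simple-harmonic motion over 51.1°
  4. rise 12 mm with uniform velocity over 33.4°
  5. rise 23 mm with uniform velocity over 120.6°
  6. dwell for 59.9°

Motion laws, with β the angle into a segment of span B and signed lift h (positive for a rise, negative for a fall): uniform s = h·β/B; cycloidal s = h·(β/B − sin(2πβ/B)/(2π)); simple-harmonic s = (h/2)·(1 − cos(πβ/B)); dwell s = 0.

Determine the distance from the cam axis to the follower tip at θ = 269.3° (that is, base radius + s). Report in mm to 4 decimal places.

seg 1 [0°–58.8°] uniform, h=14: full span → s += 14 → s = 14.0000
seg 2 [58.8°–95°] simple-harmonic, h=-6: full span → s += -6 → s = 8.0000
seg 3 [95°–146.1°] simple-harmonic, h=-7: full span → s += -7 → s = 1.0000
seg 4 [146.1°–179.5°] uniform, h=12: full span → s += 12 → s = 13.0000
seg 5 [179.5°–300.1°] uniform, h=23: θ=269.3° here. β=89.8, B=120.6. 23·89.8/120.6 = 17.1260 → s = 30.1260
radial distance = base radius + s = 27 + 30.1260 = 57.1260

57.1260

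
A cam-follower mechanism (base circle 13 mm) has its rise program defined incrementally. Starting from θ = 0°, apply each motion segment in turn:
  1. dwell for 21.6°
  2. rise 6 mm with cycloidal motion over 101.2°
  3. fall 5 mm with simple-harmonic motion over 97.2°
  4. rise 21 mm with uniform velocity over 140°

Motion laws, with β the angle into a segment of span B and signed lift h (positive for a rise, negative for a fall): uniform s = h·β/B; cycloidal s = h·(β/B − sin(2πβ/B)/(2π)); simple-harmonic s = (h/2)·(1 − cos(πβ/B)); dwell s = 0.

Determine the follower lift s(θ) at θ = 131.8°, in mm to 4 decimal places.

seg 1 [0°–21.6°] dwell: s stays 0.0000
seg 2 [21.6°–122.8°] cycloidal, h=6: full span → s += 6 → s = 6.0000
seg 3 [122.8°–220°] simple-harmonic, h=-5: θ=131.8° here. β=9, B=97.2. -5/2·(1 − cos(π·0.0926)) = -0.1050 → s = 5.8950

5.8950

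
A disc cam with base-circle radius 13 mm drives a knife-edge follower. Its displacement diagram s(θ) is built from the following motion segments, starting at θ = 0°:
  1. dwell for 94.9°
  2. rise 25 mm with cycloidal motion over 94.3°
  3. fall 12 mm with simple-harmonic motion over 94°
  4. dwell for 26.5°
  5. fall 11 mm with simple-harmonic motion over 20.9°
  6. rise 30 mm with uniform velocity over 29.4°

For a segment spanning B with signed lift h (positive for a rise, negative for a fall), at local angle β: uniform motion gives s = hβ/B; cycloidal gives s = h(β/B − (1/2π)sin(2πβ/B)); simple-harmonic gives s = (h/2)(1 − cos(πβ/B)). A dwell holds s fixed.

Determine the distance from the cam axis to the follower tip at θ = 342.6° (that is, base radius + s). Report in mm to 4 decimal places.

seg 1 [0°–94.9°] dwell: s stays 0.0000
seg 2 [94.9°–189.2°] cycloidal, h=25: full span → s += 25 → s = 25.0000
seg 3 [189.2°–283.2°] simple-harmonic, h=-12: full span → s += -12 → s = 13.0000
seg 4 [283.2°–309.7°] dwell: s stays 13.0000
seg 5 [309.7°–330.6°] simple-harmonic, h=-11: full span → s += -11 → s = 2.0000
seg 6 [330.6°–360°] uniform, h=30: θ=342.6° here. β=12, B=29.4. 30·12/29.4 = 12.2449 → s = 14.2449
radial distance = base radius + s = 13 + 14.2449 = 27.2449

27.2449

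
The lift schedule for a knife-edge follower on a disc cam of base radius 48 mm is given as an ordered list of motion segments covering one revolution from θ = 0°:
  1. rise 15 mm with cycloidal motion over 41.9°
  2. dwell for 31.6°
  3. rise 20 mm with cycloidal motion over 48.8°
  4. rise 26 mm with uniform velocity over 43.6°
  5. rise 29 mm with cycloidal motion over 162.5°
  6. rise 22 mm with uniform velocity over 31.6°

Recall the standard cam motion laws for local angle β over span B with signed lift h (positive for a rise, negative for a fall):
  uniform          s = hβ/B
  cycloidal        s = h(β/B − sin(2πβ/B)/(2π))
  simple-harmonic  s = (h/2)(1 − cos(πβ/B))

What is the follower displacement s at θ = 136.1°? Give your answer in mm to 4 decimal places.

seg 1 [0°–41.9°] cycloidal, h=15: full span → s += 15 → s = 15.0000
seg 2 [41.9°–73.5°] dwell: s stays 15.0000
seg 3 [73.5°–122.3°] cycloidal, h=20: full span → s += 20 → s = 35.0000
seg 4 [122.3°–165.9°] uniform, h=26: θ=136.1° here. β=13.8, B=43.6. 26·13.8/43.6 = 8.2294 → s = 43.2294

43.2294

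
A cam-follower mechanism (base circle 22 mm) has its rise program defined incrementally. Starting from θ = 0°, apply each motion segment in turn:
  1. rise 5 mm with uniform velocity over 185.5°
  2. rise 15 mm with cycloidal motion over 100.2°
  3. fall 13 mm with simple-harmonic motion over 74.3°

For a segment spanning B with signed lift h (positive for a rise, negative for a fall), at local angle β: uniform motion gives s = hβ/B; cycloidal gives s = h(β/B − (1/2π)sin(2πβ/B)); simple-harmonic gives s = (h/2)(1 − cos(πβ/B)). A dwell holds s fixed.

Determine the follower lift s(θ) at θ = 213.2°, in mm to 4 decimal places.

seg 1 [0°–185.5°] uniform, h=5: full span → s += 5 → s = 5.0000
seg 2 [185.5°–285.7°] cycloidal, h=15: θ=213.2° here. β=27.7, B=100.2. 15·(0.2764 − sin(2π·0.2764)/(2π)) = 1.7923 → s = 6.7923

6.7923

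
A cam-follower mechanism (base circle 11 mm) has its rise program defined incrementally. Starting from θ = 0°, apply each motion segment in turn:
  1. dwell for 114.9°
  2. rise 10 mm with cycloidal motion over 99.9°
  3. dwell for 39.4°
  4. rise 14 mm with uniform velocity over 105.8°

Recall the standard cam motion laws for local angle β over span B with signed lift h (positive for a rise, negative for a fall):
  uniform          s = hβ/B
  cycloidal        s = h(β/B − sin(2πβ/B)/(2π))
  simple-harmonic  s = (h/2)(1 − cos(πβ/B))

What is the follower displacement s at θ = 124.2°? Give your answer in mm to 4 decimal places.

seg 1 [0°–114.9°] dwell: s stays 0.0000
seg 2 [114.9°–214.8°] cycloidal, h=10: θ=124.2° here. β=9.3, B=99.9. 10·(0.0931 − sin(2π·0.0931)/(2π)) = 0.0522 → s = 0.0522

0.0522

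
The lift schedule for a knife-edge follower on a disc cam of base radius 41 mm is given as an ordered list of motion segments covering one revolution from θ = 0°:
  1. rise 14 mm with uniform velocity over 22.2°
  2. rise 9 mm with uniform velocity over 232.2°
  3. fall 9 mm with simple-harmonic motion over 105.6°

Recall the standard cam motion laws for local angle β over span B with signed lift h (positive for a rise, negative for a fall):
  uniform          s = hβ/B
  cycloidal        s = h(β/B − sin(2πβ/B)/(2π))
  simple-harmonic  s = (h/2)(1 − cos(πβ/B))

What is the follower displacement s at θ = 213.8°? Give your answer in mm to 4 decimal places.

seg 1 [0°–22.2°] uniform, h=14: full span → s += 14 → s = 14.0000
seg 2 [22.2°–254.4°] uniform, h=9: θ=213.8° here. β=191.6, B=232.2. 9·191.6/232.2 = 7.4264 → s = 21.4264

21.4264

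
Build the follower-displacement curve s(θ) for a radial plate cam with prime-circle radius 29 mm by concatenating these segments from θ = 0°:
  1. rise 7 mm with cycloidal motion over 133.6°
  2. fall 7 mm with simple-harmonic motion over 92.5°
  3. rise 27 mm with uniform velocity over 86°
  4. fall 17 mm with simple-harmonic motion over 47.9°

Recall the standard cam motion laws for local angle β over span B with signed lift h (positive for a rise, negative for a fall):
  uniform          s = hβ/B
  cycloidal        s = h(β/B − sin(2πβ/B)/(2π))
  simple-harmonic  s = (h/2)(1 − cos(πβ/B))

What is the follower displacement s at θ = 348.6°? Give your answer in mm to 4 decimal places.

seg 1 [0°–133.6°] cycloidal, h=7: full span → s += 7 → s = 7.0000
seg 2 [133.6°–226.1°] simple-harmonic, h=-7: full span → s += -7 → s = 0.0000
seg 3 [226.1°–312.1°] uniform, h=27: full span → s += 27 → s = 27.0000
seg 4 [312.1°–360°] simple-harmonic, h=-17: θ=348.6° here. β=36.5, B=47.9. -17/2·(1 − cos(π·0.7620)) = -14.7327 → s = 12.2673

12.2673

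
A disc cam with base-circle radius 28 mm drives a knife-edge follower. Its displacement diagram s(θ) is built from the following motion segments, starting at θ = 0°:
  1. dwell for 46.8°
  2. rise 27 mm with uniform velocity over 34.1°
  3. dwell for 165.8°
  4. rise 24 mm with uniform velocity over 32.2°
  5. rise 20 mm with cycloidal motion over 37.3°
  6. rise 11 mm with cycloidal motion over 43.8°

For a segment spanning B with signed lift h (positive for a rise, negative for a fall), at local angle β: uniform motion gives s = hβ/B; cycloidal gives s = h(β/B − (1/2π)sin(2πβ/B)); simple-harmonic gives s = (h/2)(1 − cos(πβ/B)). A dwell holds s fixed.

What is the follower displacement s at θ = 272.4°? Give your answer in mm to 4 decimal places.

seg 1 [0°–46.8°] dwell: s stays 0.0000
seg 2 [46.8°–80.9°] uniform, h=27: full span → s += 27 → s = 27.0000
seg 3 [80.9°–246.7°] dwell: s stays 27.0000
seg 4 [246.7°–278.9°] uniform, h=24: θ=272.4° here. β=25.7, B=32.2. 24·25.7/32.2 = 19.1553 → s = 46.1553

46.1553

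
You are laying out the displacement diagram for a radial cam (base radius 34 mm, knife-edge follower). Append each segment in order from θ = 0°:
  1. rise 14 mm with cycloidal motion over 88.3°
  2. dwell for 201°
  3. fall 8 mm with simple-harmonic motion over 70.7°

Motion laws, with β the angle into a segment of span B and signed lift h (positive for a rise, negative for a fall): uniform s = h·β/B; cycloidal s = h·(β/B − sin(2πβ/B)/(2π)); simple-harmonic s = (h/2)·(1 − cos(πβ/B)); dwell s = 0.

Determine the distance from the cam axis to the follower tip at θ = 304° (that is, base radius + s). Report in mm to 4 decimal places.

seg 1 [0°–88.3°] cycloidal, h=14: full span → s += 14 → s = 14.0000
seg 2 [88.3°–289.3°] dwell: s stays 14.0000
seg 3 [289.3°–360°] simple-harmonic, h=-8: θ=304° here. β=14.7, B=70.7. -8/2·(1 − cos(π·0.2079)) = -0.8234 → s = 13.1766
radial distance = base radius + s = 34 + 13.1766 = 47.1766

47.1766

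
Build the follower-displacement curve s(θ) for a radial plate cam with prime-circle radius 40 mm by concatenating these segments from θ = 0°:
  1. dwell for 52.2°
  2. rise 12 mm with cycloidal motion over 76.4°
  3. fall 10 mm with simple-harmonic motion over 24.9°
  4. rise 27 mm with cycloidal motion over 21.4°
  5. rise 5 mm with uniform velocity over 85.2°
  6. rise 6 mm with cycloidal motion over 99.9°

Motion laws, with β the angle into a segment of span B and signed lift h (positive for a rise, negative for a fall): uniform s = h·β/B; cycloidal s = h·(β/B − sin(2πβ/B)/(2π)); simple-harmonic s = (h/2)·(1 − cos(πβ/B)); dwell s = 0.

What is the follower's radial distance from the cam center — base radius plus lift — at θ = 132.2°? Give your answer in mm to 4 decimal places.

seg 1 [0°–52.2°] dwell: s stays 0.0000
seg 2 [52.2°–128.6°] cycloidal, h=12: full span → s += 12 → s = 12.0000
seg 3 [128.6°–153.5°] simple-harmonic, h=-10: θ=132.2° here. β=3.6, B=24.9. -10/2·(1 − cos(π·0.1446)) = -0.5070 → s = 11.4930
radial distance = base radius + s = 40 + 11.4930 = 51.4930

51.4930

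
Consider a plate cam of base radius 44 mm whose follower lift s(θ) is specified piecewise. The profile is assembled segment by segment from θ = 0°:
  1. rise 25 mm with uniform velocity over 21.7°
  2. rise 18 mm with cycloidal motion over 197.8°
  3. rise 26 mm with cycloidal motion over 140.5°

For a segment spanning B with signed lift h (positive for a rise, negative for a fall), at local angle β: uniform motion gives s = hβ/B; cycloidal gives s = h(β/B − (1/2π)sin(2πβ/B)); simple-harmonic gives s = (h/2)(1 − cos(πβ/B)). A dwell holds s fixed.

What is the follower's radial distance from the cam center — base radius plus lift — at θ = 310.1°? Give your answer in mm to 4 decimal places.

seg 1 [0°–21.7°] uniform, h=25: full span → s += 25 → s = 25.0000
seg 2 [21.7°–219.5°] cycloidal, h=18: full span → s += 18 → s = 43.0000
seg 3 [219.5°–360°] cycloidal, h=26: θ=310.1° here. β=90.6, B=140.5. 26·(0.6448 − sin(2π·0.6448)/(2π)) = 20.0330 → s = 63.0330
radial distance = base radius + s = 44 + 63.0330 = 107.0330

107.0330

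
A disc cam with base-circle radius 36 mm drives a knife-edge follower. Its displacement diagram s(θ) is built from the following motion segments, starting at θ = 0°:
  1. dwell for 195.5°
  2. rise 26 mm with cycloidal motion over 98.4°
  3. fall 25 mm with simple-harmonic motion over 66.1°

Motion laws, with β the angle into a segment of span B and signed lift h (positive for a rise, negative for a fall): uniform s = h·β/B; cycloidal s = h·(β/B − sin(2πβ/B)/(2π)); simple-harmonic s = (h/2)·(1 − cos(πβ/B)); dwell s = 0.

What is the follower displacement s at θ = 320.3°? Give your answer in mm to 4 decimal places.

seg 1 [0°–195.5°] dwell: s stays 0.0000
seg 2 [195.5°–293.9°] cycloidal, h=26: full span → s += 26 → s = 26.0000
seg 3 [293.9°–360°] simple-harmonic, h=-25: θ=320.3° here. β=26.4, B=66.1. -25/2·(1 − cos(π·0.3994)) = -8.6147 → s = 17.3853

17.3853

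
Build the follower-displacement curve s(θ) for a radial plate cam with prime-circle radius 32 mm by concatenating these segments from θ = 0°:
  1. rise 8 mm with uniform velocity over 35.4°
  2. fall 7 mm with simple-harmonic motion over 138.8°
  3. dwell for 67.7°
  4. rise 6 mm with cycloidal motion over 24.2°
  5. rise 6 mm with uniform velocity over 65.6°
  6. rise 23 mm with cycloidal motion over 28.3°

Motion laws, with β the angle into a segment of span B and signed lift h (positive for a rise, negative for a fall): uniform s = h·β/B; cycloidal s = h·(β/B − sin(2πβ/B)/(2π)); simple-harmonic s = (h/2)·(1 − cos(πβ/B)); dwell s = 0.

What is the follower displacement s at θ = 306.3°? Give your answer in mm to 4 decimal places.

seg 1 [0°–35.4°] uniform, h=8: full span → s += 8 → s = 8.0000
seg 2 [35.4°–174.2°] simple-harmonic, h=-7: full span → s += -7 → s = 1.0000
seg 3 [174.2°–241.9°] dwell: s stays 1.0000
seg 4 [241.9°–266.1°] cycloidal, h=6: full span → s += 6 → s = 7.0000
seg 5 [266.1°–331.7°] uniform, h=6: θ=306.3° here. β=40.2, B=65.6. 6·40.2/65.6 = 3.6768 → s = 10.6768

10.6768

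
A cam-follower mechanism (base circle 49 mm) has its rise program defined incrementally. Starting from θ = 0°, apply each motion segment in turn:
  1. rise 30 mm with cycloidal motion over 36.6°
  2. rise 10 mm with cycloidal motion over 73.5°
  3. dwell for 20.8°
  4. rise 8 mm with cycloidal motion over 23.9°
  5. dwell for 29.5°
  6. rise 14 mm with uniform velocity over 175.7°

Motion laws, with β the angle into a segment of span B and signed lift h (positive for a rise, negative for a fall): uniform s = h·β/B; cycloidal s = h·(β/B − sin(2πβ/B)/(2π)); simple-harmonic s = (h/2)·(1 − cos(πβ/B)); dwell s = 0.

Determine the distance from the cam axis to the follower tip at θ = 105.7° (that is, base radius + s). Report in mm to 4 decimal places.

seg 1 [0°–36.6°] cycloidal, h=30: full span → s += 30 → s = 30.0000
seg 2 [36.6°–110.1°] cycloidal, h=10: θ=105.7° here. β=69.1, B=73.5. 10·(0.9401 − sin(2π·0.9401)/(2π)) = 9.9860 → s = 39.9860
radial distance = base radius + s = 49 + 39.9860 = 88.9860

88.9860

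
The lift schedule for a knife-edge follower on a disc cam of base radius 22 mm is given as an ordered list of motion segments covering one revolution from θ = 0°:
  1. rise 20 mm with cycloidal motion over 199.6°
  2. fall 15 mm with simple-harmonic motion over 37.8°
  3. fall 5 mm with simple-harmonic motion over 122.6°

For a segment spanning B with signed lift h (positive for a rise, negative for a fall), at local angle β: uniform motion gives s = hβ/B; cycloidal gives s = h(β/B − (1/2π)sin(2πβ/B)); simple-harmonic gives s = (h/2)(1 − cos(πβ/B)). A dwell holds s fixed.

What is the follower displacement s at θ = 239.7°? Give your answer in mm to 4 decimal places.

seg 1 [0°–199.6°] cycloidal, h=20: full span → s += 20 → s = 20.0000
seg 2 [199.6°–237.4°] simple-harmonic, h=-15: full span → s += -15 → s = 5.0000
seg 3 [237.4°–360°] simple-harmonic, h=-5: θ=239.7° here. β=2.3, B=122.6. -5/2·(1 − cos(π·0.0188)) = -0.0043 → s = 4.9957

4.9957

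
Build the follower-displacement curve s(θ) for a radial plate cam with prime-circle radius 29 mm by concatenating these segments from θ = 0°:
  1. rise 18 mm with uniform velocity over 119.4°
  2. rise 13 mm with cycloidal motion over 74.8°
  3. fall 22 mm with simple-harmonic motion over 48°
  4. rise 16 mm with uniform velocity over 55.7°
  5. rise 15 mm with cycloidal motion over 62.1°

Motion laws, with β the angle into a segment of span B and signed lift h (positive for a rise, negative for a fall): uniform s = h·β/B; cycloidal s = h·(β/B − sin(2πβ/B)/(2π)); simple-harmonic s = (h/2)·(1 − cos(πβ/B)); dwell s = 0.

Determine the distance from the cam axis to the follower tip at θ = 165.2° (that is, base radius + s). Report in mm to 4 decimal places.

seg 1 [0°–119.4°] uniform, h=18: full span → s += 18 → s = 18.0000
seg 2 [119.4°–194.2°] cycloidal, h=13: θ=165.2° here. β=45.8, B=74.8. 13·(0.6123 − sin(2π·0.6123)/(2π)) = 9.3016 → s = 27.3016
radial distance = base radius + s = 29 + 27.3016 = 56.3016

56.3016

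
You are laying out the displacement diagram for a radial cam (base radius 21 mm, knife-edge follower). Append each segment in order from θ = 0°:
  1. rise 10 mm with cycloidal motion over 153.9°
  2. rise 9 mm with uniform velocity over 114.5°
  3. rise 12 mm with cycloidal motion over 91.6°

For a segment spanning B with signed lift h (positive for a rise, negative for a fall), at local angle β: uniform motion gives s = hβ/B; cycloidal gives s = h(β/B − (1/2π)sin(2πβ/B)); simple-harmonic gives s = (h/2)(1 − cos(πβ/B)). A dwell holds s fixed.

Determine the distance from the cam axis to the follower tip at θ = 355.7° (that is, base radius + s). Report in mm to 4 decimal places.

seg 1 [0°–153.9°] cycloidal, h=10: full span → s += 10 → s = 10.0000
seg 2 [153.9°–268.4°] uniform, h=9: full span → s += 9 → s = 19.0000
seg 3 [268.4°–360°] cycloidal, h=12: θ=355.7° here. β=87.3, B=91.6. 12·(0.9531 − sin(2π·0.9531)/(2π)) = 11.9919 → s = 30.9919
radial distance = base radius + s = 21 + 30.9919 = 51.9919

51.9919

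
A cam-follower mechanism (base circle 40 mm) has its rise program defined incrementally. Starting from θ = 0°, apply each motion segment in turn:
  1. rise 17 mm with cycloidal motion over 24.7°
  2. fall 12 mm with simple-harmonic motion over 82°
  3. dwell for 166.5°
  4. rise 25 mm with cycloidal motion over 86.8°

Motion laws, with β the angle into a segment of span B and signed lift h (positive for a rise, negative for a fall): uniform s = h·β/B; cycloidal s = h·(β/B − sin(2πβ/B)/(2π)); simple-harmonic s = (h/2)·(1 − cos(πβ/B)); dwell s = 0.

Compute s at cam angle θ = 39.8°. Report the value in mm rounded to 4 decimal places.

seg 1 [0°–24.7°] cycloidal, h=17: full span → s += 17 → s = 17.0000
seg 2 [24.7°–106.7°] simple-harmonic, h=-12: θ=39.8° here. β=15.1, B=82. -12/2·(1 − cos(π·0.1841)) = -0.9763 → s = 16.0237

16.0237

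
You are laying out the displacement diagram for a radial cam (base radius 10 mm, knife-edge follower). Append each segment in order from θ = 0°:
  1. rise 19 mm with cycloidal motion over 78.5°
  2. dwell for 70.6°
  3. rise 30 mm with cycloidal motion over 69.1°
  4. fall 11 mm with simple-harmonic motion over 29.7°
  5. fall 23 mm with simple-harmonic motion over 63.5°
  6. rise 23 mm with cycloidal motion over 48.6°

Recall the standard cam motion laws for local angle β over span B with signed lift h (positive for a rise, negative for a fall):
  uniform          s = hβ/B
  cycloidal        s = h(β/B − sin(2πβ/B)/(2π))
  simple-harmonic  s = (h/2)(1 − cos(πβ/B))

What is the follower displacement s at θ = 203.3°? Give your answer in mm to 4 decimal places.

seg 1 [0°–78.5°] cycloidal, h=19: full span → s += 19 → s = 19.0000
seg 2 [78.5°–149.1°] dwell: s stays 19.0000
seg 3 [149.1°–218.2°] cycloidal, h=30: θ=203.3° here. β=54.2, B=69.1. 30·(0.7844 − sin(2π·0.7844)/(2π)) = 28.1949 → s = 47.1949

47.1949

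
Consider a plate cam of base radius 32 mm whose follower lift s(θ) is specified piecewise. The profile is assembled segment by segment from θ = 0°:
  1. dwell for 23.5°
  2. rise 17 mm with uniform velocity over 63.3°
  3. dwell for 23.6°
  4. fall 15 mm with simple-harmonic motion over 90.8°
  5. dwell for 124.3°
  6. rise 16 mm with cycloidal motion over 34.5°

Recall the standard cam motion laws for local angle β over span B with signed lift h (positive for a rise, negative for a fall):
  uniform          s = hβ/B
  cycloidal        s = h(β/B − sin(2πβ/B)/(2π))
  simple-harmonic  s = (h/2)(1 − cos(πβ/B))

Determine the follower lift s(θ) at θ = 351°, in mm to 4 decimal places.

seg 1 [0°–23.5°] dwell: s stays 0.0000
seg 2 [23.5°–86.8°] uniform, h=17: full span → s += 17 → s = 17.0000
seg 3 [86.8°–110.4°] dwell: s stays 17.0000
seg 4 [110.4°–201.2°] simple-harmonic, h=-15: full span → s += -15 → s = 2.0000
seg 5 [201.2°–325.5°] dwell: s stays 2.0000
seg 6 [325.5°–360°] cycloidal, h=16: θ=351° here. β=25.5, B=34.5. 16·(0.7391 − sin(2π·0.7391)/(2π)) = 14.3666 → s = 16.3666

16.3666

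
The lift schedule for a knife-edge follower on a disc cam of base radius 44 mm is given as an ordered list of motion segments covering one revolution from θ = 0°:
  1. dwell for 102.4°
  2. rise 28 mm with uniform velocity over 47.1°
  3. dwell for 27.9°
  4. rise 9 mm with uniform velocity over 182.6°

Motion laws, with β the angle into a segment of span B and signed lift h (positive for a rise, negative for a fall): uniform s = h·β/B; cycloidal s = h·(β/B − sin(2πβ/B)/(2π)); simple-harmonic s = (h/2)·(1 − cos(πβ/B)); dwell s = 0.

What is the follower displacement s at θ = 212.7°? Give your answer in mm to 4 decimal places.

seg 1 [0°–102.4°] dwell: s stays 0.0000
seg 2 [102.4°–149.5°] uniform, h=28: full span → s += 28 → s = 28.0000
seg 3 [149.5°–177.4°] dwell: s stays 28.0000
seg 4 [177.4°–360°] uniform, h=9: θ=212.7° here. β=35.3, B=182.6. 9·35.3/182.6 = 1.7399 → s = 29.7399

29.7399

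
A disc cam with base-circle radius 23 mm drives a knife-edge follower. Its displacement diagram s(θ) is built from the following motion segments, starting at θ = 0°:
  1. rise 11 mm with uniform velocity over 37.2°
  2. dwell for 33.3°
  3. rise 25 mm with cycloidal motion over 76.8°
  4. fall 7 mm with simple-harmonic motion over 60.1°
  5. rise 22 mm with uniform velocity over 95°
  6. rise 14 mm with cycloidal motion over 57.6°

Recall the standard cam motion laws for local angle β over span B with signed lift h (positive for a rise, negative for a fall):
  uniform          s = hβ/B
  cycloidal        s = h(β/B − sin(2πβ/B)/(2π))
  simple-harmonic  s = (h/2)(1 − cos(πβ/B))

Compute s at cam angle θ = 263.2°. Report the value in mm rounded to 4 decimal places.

seg 1 [0°–37.2°] uniform, h=11: full span → s += 11 → s = 11.0000
seg 2 [37.2°–70.5°] dwell: s stays 11.0000
seg 3 [70.5°–147.3°] cycloidal, h=25: full span → s += 25 → s = 36.0000
seg 4 [147.3°–207.4°] simple-harmonic, h=-7: full span → s += -7 → s = 29.0000
seg 5 [207.4°–302.4°] uniform, h=22: θ=263.2° here. β=55.8, B=95. 22·55.8/95 = 12.9221 → s = 41.9221

41.9221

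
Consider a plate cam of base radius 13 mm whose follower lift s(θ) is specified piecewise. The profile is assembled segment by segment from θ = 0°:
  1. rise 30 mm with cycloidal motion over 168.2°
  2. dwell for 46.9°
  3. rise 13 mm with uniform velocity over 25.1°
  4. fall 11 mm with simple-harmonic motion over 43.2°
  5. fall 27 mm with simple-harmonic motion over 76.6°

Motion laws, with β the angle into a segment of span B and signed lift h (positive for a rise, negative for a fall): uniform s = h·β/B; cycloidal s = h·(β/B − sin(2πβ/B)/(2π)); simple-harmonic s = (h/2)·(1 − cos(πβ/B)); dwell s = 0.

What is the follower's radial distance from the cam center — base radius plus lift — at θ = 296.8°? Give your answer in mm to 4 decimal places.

seg 1 [0°–168.2°] cycloidal, h=30: full span → s += 30 → s = 30.0000
seg 2 [168.2°–215.1°] dwell: s stays 30.0000
seg 3 [215.1°–240.2°] uniform, h=13: full span → s += 13 → s = 43.0000
seg 4 [240.2°–283.4°] simple-harmonic, h=-11: full span → s += -11 → s = 32.0000
seg 5 [283.4°–360°] simple-harmonic, h=-27: θ=296.8° here. β=13.4, B=76.6. -27/2·(1 − cos(π·0.1749)) = -1.9879 → s = 30.0121
radial distance = base radius + s = 13 + 30.0121 = 43.0121

43.0121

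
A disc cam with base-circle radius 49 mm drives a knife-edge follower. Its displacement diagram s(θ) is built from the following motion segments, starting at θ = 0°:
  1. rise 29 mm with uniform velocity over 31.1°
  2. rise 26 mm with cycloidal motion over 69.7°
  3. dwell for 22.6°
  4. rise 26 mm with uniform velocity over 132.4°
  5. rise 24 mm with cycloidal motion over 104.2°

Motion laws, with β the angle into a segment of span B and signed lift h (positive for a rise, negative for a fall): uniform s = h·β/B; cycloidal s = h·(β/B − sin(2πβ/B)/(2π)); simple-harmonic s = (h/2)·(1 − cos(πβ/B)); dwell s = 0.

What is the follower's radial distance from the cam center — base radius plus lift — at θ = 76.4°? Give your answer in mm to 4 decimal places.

seg 1 [0°–31.1°] uniform, h=29: full span → s += 29 → s = 29.0000
seg 2 [31.1°–100.8°] cycloidal, h=26: θ=76.4° here. β=45.3, B=69.7. 26·(0.6499 − sin(2π·0.6499)/(2π)) = 20.2448 → s = 49.2448
radial distance = base radius + s = 49 + 49.2448 = 98.2448

98.2448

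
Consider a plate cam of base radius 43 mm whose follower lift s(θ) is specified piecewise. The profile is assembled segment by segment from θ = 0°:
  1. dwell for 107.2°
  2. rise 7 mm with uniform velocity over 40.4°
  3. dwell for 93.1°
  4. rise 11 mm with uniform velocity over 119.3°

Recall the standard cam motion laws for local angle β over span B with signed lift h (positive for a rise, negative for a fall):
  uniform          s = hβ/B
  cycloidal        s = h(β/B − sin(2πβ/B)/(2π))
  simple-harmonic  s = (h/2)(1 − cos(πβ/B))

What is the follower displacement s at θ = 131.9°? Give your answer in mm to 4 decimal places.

seg 1 [0°–107.2°] dwell: s stays 0.0000
seg 2 [107.2°–147.6°] uniform, h=7: θ=131.9° here. β=24.7, B=40.4. 7·24.7/40.4 = 4.2797 → s = 4.2797

4.2797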